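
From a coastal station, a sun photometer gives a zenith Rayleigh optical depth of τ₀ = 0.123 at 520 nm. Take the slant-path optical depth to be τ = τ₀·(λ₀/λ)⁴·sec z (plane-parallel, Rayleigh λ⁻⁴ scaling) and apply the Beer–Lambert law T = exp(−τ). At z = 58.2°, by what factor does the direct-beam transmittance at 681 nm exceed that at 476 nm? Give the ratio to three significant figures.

Airmass: sec 58.2° = 1.8977.
τ(681 nm) = 0.123 × (520/681)⁴ × 1.8977 = 0.123 × 0.3400 × 1.8977 = 0.0794.
τ(476 nm) = 0.123 × (520/476)⁴ × 1.8977 = 0.123 × 1.4242 × 1.8977 = 0.3324.
T(681)/T(476) = exp(τ_B − τ_A) = exp(0.2531) = 1.2880.

1.29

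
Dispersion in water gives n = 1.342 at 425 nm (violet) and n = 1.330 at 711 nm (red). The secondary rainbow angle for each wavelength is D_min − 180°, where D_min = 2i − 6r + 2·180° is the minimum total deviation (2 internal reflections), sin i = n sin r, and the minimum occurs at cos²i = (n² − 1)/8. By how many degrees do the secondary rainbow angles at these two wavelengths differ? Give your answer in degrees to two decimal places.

3.12°

At 425 nm (n = 1.342): cos²i = 0.10012 → i = 71.554°, r = 44.981°, D_min = 233.222°, rainbow angle = 53.222°.
At 711 nm (n = 1.330): cos²i = 0.09611 → i = 71.940°, r = 45.630°, D_min = 230.101°, rainbow angle = 50.101°.
Angular width = |53.222° − 50.101°| = 3.121°.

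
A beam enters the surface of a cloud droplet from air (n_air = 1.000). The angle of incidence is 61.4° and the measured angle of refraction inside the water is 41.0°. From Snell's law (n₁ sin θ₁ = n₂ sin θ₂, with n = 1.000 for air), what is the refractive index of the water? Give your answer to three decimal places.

n = sin θ_i / sin θ_r = sin 61.4° / sin 41.0° = 0.8780 / 0.6561 = 1.3383.

1.338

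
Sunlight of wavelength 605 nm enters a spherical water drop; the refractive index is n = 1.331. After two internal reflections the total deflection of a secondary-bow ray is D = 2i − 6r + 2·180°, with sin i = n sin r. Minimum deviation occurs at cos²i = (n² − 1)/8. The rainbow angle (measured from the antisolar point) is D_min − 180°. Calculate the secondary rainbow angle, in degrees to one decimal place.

50.4°

cos²i = (1.77156 − 1)/8 = 0.09645; i = arccos(0.31056) = 71.907°.
sin r = sin 71.907°/1.331 = 0.71417; r = 45.575°.
D_min = 2·71.907° − 6·45.575° + 360° = 230.365°.
Rainbow angle = D_min − 180° = 50.365°.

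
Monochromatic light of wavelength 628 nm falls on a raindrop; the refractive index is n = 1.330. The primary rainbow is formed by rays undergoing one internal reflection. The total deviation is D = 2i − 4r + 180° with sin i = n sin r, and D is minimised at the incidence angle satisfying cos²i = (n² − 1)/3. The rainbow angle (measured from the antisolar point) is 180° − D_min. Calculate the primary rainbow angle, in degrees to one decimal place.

cos²i = (1.76890 − 1)/3 = 0.25630; i = arccos(0.50626) = 59.585°.
sin r = sin 59.585°/1.330 = 0.64841; r = 40.422°.
D_min = 2·59.585° − 4·40.422° + 180° = 137.484°.
Rainbow angle = 180° − D_min = 42.516°.

42.5°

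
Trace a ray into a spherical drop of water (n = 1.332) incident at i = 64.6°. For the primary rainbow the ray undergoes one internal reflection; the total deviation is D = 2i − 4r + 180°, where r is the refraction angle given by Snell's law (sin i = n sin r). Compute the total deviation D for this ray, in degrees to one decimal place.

138.4°

sin r = sin 64.6° / 1.332 = 0.9033/1.332 = 0.6782; r = 42.70°.
D = 2·64.6° − 4·42.70° + 180° = 129.20° − 170.81° + 180° = 138.39°.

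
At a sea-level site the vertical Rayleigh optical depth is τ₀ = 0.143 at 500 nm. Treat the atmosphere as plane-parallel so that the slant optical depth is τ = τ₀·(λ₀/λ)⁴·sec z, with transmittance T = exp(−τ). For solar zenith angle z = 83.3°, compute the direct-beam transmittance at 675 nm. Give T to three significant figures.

0.691

sec 83.3° = 8.5711.
τ = 0.143 × (500/675)⁴ × 8.5711 = 0.143 × 0.3011 × 8.5711 = 0.3690.
T = exp(−0.3690) = 0.6914.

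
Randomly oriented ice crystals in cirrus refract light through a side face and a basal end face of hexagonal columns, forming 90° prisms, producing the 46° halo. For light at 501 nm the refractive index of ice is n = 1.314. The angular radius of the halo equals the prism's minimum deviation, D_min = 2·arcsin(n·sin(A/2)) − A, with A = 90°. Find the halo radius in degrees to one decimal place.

46.6°

n·sin(A/2) = 1.314 × sin 45° = 1.314 × 0.7071 = 0.9291.
D_min = 2·arcsin(0.9291) − 90° = 2 × 68.301° − 90° = 46.602°.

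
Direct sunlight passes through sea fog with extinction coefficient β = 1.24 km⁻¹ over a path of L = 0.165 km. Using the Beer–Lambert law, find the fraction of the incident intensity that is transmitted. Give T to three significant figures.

0.815

τ = β·L = 1.24 × 0.165 = 0.2046.
T = exp(−0.2046) = 0.8150.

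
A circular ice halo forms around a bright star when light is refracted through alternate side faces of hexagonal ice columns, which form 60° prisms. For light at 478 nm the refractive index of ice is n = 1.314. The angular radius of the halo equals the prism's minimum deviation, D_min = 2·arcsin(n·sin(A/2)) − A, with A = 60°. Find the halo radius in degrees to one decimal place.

22.1°

n·sin(A/2) = 1.314 × sin 30° = 1.314 × 0.5000 = 0.6570.
D_min = 2·arcsin(0.6570) − 60° = 2 × 41.071° − 60° = 22.143°.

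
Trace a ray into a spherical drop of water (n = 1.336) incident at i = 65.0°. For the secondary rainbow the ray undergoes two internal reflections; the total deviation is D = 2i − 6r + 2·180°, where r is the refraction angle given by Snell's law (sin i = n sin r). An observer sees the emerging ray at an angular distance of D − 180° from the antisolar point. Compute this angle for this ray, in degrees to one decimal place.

sin r = sin 65.0° / 1.336 = 0.9063/1.336 = 0.6784; r = 42.72°.
D = 2·65.0° − 6·42.72° + 2·180° = 130.00° − 256.30° + 360° = 233.70°.
Angle from antisolar point = D − 180° = 53.70°.

53.7°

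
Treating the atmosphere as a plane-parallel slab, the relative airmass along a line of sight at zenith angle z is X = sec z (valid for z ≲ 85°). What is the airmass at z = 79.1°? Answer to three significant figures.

5.29

X = sec z = 1/cos 79.1° = 1/0.1891 = 5.2883.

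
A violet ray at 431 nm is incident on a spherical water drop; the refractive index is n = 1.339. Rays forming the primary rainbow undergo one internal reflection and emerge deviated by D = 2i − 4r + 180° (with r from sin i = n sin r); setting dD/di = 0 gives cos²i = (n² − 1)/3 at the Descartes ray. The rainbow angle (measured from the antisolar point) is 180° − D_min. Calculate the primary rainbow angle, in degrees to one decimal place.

41.2°

cos²i = (1.79292 − 1)/3 = 0.26431; i = arccos(0.51411) = 59.062°.
sin r = sin 59.062°/1.339 = 0.64057; r = 39.834°.
D_min = 2·59.062° − 4·39.834° + 180° = 138.786°.
Rainbow angle = 180° − D_min = 41.214°.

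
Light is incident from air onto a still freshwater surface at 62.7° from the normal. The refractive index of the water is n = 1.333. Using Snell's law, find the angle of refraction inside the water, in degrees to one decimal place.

41.8°

Snell: sin θ_r = sin θ_i / n = sin 62.7° / 1.333 = 0.8886 / 1.333 = 0.6666.
θ_r = arcsin(0.6666) = 41.81°.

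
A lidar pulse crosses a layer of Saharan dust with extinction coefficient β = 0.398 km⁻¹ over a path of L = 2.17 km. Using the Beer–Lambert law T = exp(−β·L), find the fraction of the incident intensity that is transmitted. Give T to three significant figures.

0.422

τ = β·L = 0.398 × 2.17 = 0.8637.
T = exp(−0.8637) = 0.4216.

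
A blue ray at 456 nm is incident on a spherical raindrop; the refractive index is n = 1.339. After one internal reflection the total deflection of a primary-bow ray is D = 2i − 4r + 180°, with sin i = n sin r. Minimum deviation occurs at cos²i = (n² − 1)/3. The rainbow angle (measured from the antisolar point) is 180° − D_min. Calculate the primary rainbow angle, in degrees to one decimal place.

41.2°

cos²i = (1.79292 − 1)/3 = 0.26431; i = arccos(0.51411) = 59.062°.
sin r = sin 59.062°/1.339 = 0.64057; r = 39.834°.
D_min = 2·59.062° − 4·39.834° + 180° = 138.786°.
Rainbow angle = 180° − D_min = 41.214°.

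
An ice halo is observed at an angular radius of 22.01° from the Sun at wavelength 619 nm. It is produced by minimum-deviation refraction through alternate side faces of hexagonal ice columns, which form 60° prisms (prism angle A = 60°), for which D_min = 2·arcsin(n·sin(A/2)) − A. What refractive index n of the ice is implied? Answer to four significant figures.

Rearranging: n = sin((D_min + A)/2) / sin(A/2).
(D_min + A)/2 = (22.01° + 60°)/2 = 41.005°.
n = sin 41.005° / sin 30° = 0.6561 / 0.5000 = 1.3122.

1.312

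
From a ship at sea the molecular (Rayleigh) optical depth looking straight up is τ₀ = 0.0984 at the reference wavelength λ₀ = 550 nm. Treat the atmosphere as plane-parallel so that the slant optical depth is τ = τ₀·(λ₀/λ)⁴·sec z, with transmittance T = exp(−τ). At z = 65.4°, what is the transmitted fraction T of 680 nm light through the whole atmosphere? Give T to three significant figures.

0.904

sec 65.4° = 2.4022.
τ = 0.0984 × (550/680)⁴ × 2.4022 = 0.0984 × 0.4280 × 2.4022 = 0.1012.
T = exp(−0.1012) = 0.9038.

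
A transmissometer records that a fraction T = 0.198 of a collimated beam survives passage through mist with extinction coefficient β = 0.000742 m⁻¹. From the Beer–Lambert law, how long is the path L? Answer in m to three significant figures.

2180 m

Beer–Lambert: T = exp(−βL) ⇒ L = −ln(T)/β = −ln(0.198)/0.000742 = 1.6195/0.000742 = 2183 m.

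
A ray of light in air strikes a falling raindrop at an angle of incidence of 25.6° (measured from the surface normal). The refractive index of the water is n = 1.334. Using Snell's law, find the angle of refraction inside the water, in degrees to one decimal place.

Snell: sin θ_r = sin θ_i / n = sin 25.6° / 1.334 = 0.4321 / 1.334 = 0.3239.
θ_r = arcsin(0.3239) = 18.90°.

18.9°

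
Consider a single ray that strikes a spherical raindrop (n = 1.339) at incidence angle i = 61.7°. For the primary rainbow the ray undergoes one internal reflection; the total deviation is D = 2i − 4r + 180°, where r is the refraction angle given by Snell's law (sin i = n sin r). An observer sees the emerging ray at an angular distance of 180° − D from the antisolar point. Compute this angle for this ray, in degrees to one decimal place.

41.1°

sin r = sin 61.7° / 1.339 = 0.8805/1.339 = 0.6576; r = 41.11°.
D = 2·61.7° − 4·41.11° + 180° = 123.40° − 164.46° + 180° = 138.94°.
Angle from antisolar point = 180° − D = 41.06°.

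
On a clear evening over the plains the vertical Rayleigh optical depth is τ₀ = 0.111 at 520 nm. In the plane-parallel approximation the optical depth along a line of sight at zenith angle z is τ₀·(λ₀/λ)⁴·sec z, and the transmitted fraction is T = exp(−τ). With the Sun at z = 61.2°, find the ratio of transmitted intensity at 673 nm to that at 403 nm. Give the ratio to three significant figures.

1.74

Airmass: sec 61.2° = 2.0757.
τ(673 nm) = 0.111 × (520/673)⁴ × 2.0757 = 0.111 × 0.3564 × 2.0757 = 0.0821.
τ(403 nm) = 0.111 × (520/403)⁴ × 2.0757 = 0.111 × 2.7720 × 2.0757 = 0.6387.
T(673)/T(403) = exp(τ_B − τ_A) = exp(0.5566) = 1.7447.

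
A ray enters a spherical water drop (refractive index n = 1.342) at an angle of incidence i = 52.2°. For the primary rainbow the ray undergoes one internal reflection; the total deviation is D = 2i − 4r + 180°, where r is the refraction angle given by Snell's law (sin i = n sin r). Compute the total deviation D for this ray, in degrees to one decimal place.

140.1°

sin r = sin 52.2° / 1.342 = 0.7902/1.342 = 0.5888; r = 36.07°.
D = 2·52.2° − 4·36.07° + 180° = 104.40° − 144.28° + 180° = 140.12°.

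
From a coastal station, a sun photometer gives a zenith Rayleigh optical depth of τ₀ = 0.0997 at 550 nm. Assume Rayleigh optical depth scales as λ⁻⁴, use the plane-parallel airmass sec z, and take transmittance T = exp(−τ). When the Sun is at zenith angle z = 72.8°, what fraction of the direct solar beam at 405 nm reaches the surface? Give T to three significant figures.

0.318

sec 72.8° = 3.3817.
τ = 0.0997 × (550/405)⁴ × 3.3817 = 0.0997 × 3.4012 × 3.3817 = 1.1467.
T = exp(−1.1467) = 0.3177.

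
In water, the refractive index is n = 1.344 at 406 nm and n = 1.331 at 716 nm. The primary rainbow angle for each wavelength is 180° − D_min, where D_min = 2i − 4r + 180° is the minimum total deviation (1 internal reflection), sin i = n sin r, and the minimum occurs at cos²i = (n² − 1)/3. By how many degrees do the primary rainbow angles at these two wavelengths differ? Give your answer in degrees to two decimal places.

1.86°

At 406 nm (n = 1.344): cos²i = 0.26878 → i = 58.772°, r = 39.512°, D_min = 139.495°, rainbow angle = 40.505°.
At 716 nm (n = 1.331): cos²i = 0.25719 → i = 59.527°, r = 40.356°, D_min = 137.630°, rainbow angle = 42.370°.
Angular width = |40.505° − 42.370°| = 1.865°.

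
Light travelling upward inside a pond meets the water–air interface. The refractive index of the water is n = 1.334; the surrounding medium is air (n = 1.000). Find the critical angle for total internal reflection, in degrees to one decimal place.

48.6°

sin θ_c = n_air / n = 1.000 / 1.334 = 0.7496.
θ_c = arcsin(0.7496) = 48.56°.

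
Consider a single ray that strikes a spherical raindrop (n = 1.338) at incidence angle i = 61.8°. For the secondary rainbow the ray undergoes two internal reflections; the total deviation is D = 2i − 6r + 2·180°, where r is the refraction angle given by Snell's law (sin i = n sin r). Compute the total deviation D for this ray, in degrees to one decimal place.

sin r = sin 61.8° / 1.338 = 0.8813/1.338 = 0.6587; r = 41.20°.
D = 2·61.8° − 6·41.20° + 2·180° = 123.60° − 247.19° + 360° = 236.41°.

236.4°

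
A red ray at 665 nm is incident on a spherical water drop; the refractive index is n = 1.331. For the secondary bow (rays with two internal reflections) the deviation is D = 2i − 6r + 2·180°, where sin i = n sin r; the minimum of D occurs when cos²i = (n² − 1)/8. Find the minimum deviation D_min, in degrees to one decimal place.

230.4°

cos²i = (1.77156 − 1)/8 = 0.09645; i = arccos(0.31056) = 71.907°.
sin r = sin 71.907°/1.331 = 0.71417; r = 45.575°.
D_min = 2·71.907° − 6·45.575° + 360° = 230.365°.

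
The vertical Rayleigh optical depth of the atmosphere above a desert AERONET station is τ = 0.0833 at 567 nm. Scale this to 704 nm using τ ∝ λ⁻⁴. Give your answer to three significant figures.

τ(704 nm) = τ(567 nm) × (567/704)⁴ = 0.0833 × (0.8054)⁴ = 0.0833 × 0.4208 = 0.0350.

0.0350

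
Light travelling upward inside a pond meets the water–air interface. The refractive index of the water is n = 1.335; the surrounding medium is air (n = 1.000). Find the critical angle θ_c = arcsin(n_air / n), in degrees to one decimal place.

48.5°

sin θ_c = n_air / n = 1.000 / 1.335 = 0.7491.
θ_c = arcsin(0.7491) = 48.51°.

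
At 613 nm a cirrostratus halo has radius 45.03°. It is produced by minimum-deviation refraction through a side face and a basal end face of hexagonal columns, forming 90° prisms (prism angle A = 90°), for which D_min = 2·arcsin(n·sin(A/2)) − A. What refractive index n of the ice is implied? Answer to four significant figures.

Rearranging: n = sin((D_min + A)/2) / sin(A/2).
(D_min + A)/2 = (45.03° + 90°)/2 = 67.515°.
n = sin 67.515° / sin 45° = 0.9240 / 0.7071 = 1.3067.

1.307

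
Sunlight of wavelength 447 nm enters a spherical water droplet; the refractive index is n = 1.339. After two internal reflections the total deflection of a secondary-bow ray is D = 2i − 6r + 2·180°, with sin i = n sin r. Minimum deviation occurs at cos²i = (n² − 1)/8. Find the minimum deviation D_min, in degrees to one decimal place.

cos²i = (1.79292 − 1)/8 = 0.09912; i = arccos(0.31483) = 71.650°.
sin r = sin 71.650°/1.339 = 0.70885; r = 45.141°.
D_min = 2·71.650° − 6·45.141° + 360° = 232.451°.

232.5°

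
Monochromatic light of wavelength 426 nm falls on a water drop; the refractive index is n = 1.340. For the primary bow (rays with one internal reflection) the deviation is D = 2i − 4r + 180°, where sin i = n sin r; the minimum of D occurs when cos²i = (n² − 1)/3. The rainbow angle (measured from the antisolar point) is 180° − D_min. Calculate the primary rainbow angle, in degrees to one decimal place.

41.1°

cos²i = (1.79560 − 1)/3 = 0.26520; i = arccos(0.51498) = 59.004°.
sin r = sin 59.004°/1.340 = 0.63971; r = 39.770°.
D_min = 2·59.004° − 4·39.770° + 180° = 138.929°.
Rainbow angle = 180° − D_min = 41.071°.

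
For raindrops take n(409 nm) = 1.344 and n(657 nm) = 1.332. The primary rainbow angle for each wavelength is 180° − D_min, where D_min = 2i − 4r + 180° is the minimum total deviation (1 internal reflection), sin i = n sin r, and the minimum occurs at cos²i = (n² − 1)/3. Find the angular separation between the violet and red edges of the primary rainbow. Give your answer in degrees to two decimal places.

At 409 nm (n = 1.344): cos²i = 0.26878 → i = 58.772°, r = 39.512°, D_min = 139.495°, rainbow angle = 40.505°.
At 657 nm (n = 1.332): cos²i = 0.25807 → i = 59.469°, r = 40.290°, D_min = 137.776°, rainbow angle = 42.224°.
Angular width = |40.505° − 42.224°| = 1.719°.

1.72°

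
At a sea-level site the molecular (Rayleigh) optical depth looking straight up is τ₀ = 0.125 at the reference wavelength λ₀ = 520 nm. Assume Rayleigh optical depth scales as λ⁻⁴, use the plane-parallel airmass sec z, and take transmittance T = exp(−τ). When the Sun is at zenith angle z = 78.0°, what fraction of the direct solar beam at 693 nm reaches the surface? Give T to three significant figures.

0.826

sec 78.0° = 4.8097.
τ = 0.125 × (520/693)⁴ × 4.8097 = 0.125 × 0.3170 × 4.8097 = 0.1906.
T = exp(−0.1906) = 0.8265.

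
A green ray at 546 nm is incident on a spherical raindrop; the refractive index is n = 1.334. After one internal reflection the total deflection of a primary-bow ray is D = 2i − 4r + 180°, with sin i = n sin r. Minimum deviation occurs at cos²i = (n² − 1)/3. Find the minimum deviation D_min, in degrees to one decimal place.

138.1°

cos²i = (1.77956 − 1)/3 = 0.25985; i = arccos(0.50976) = 59.352°.
sin r = sin 59.352°/1.334 = 0.64492; r = 40.159°.
D_min = 2·59.352° − 4·40.159° + 180° = 138.067°.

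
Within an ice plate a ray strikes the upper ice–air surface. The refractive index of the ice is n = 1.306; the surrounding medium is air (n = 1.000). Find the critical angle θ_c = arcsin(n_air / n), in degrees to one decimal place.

50.0°

sin θ_c = n_air / n = 1.000 / 1.306 = 0.7657.
θ_c = arcsin(0.7657) = 49.97°.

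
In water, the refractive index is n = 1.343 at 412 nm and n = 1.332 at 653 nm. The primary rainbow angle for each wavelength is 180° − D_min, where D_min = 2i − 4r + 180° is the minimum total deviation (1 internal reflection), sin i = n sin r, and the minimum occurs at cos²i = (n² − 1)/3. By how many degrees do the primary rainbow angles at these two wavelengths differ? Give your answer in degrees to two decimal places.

At 412 nm (n = 1.343): cos²i = 0.26788 → i = 58.830°, r = 39.577°, D_min = 139.354°, rainbow angle = 40.646°.
At 653 nm (n = 1.332): cos²i = 0.25807 → i = 59.469°, r = 40.290°, D_min = 137.776°, rainbow angle = 42.224°.
Angular width = |40.646° − 42.224°| = 1.578°.

1.58°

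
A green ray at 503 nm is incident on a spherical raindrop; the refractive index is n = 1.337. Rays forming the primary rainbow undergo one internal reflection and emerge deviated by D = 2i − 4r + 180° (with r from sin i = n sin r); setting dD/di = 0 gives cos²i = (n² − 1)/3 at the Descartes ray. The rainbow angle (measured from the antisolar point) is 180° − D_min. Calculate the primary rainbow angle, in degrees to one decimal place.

cos²i = (1.78757 − 1)/3 = 0.26252; i = arccos(0.51237) = 59.178°.
sin r = sin 59.178°/1.337 = 0.64231; r = 39.964°.
D_min = 2·59.178° − 4·39.964° + 180° = 138.500°.
Rainbow angle = 180° − D_min = 41.500°.

41.5°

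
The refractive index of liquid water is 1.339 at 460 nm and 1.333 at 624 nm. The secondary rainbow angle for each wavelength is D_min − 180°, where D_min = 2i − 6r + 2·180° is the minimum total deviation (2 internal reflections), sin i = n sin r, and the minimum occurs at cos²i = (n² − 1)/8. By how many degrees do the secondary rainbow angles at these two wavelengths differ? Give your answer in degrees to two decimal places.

1.56°

At 460 nm (n = 1.339): cos²i = 0.09912 → i = 71.650°, r = 45.141°, D_min = 232.451°, rainbow angle = 52.451°.
At 624 nm (n = 1.333): cos²i = 0.09711 → i = 71.843°, r = 45.466°, D_min = 230.891°, rainbow angle = 50.891°.
Angular width = |52.451° − 50.891°| = 1.560°.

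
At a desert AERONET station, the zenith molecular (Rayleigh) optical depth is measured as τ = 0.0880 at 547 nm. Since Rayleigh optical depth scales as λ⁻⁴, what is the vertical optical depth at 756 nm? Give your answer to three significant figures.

0.0241

τ(756 nm) = τ(547 nm) × (547/756)⁴ = 0.0880 × (0.7235)⁴ = 0.0880 × 0.2741 = 0.0241.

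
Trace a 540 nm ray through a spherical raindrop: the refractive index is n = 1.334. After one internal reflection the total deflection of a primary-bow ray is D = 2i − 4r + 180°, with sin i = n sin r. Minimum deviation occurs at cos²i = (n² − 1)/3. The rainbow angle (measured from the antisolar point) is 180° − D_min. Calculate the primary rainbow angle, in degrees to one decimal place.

cos²i = (1.77956 − 1)/3 = 0.25985; i = arccos(0.50976) = 59.352°.
sin r = sin 59.352°/1.334 = 0.64492; r = 40.159°.
D_min = 2·59.352° − 4·40.159° + 180° = 138.067°.
Rainbow angle = 180° − D_min = 41.933°.

41.9°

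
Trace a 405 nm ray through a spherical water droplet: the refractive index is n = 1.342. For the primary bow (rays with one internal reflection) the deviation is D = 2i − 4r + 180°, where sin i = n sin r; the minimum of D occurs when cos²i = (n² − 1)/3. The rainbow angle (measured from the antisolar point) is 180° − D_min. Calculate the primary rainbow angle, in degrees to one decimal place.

cos²i = (1.80096 − 1)/3 = 0.26699; i = arccos(0.51671) = 58.888°.
sin r = sin 58.888°/1.342 = 0.63797; r = 39.641°.
D_min = 2·58.888° − 4·39.641° + 180° = 139.213°.
Rainbow angle = 180° − D_min = 40.787°.

40.8°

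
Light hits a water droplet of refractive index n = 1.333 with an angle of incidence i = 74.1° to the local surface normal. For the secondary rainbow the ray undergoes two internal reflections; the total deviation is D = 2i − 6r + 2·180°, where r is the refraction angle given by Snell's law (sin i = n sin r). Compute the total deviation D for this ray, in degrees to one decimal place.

sin r = sin 74.1° / 1.333 = 0.9617/1.333 = 0.7215; r = 46.18°.
D = 2·74.1° − 6·46.18° + 2·180° = 148.20° − 277.06° + 360° = 231.14°.

231.1°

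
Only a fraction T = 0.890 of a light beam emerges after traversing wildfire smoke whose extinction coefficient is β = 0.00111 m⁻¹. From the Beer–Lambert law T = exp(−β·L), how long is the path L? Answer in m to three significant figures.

105 m

Beer–Lambert: T = exp(−βL) ⇒ L = −ln(T)/β = −ln(0.890)/0.00111 = 0.1165/0.00111 = 105 m.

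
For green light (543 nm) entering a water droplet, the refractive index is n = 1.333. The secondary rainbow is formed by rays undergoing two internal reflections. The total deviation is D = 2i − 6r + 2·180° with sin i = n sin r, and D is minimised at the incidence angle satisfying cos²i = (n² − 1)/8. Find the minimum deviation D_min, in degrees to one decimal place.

cos²i = (1.77689 − 1)/8 = 0.09711; i = arccos(0.31163) = 71.843°.
sin r = sin 71.843°/1.333 = 0.71283; r = 45.466°.
D_min = 2·71.843° − 6·45.466° + 360° = 230.891°.

230.9°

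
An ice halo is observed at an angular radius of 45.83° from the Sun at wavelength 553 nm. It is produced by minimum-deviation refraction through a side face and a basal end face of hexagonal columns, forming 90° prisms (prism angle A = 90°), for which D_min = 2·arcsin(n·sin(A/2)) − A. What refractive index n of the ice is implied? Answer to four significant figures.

Rearranging: n = sin((D_min + A)/2) / sin(A/2).
(D_min + A)/2 = (45.83° + 90°)/2 = 67.915°.
n = sin 67.915° / sin 45° = 0.9266 / 0.7071 = 1.3104.

1.310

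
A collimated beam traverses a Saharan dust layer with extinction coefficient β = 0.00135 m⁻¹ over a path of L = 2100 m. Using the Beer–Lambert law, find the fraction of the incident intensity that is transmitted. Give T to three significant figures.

0.0587

τ = β·L = 0.00135 × 2100 = 2.8350.
T = exp(−2.8350) = 0.0587.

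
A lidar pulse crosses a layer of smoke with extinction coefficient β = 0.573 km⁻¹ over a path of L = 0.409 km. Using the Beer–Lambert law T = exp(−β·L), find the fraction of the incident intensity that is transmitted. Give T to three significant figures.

0.791

τ = β·L = 0.573 × 0.409 = 0.2344.
T = exp(−0.2344) = 0.7911.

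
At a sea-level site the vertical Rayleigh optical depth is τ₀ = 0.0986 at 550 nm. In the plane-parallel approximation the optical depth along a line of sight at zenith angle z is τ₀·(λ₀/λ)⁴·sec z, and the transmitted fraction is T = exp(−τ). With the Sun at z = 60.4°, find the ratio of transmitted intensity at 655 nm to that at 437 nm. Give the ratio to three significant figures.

1.49

Airmass: sec 60.4° = 2.0245.
τ(655 nm) = 0.0986 × (550/655)⁴ × 2.0245 = 0.0986 × 0.4971 × 2.0245 = 0.0992.
τ(437 nm) = 0.0986 × (550/437)⁴ × 2.0245 = 0.0986 × 2.5091 × 2.0245 = 0.5009.
T(655)/T(437) = exp(τ_B − τ_A) = exp(0.4016) = 1.4943.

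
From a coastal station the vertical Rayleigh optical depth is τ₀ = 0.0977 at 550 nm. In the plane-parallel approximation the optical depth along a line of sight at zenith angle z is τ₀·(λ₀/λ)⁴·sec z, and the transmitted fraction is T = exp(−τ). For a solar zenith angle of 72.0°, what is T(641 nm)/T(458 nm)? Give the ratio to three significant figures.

Airmass: sec 72.0° = 3.2361.
τ(641 nm) = 0.0977 × (550/641)⁴ × 3.2361 = 0.0977 × 0.5420 × 3.2361 = 0.1714.
τ(458 nm) = 0.0977 × (550/458)⁴ × 3.2361 = 0.0977 × 2.0796 × 3.2361 = 0.6575.
T(641)/T(458) = exp(τ_B − τ_A) = exp(0.4861) = 1.6260.

1.63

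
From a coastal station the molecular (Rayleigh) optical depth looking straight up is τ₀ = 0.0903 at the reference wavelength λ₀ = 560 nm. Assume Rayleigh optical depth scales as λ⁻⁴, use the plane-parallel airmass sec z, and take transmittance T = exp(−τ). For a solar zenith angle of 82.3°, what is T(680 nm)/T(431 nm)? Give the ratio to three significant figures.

5.01

Airmass: sec 82.3° = 7.4635.
τ(680 nm) = 0.0903 × (560/680)⁴ × 7.4635 = 0.0903 × 0.4600 × 7.4635 = 0.3100.
τ(431 nm) = 0.0903 × (560/431)⁴ × 7.4635 = 0.0903 × 2.8500 × 7.4635 = 1.9207.
T(680)/T(431) = exp(τ_B − τ_A) = exp(1.6108) = 5.0066.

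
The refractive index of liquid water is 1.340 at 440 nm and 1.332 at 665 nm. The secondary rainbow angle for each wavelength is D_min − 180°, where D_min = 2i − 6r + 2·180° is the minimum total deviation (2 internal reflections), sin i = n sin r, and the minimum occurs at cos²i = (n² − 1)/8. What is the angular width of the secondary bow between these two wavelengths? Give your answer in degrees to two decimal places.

2.08°

At 440 nm (n = 1.340): cos²i = 0.09945 → i = 71.618°, r = 45.088°, D_min = 232.709°, rainbow angle = 52.709°.
At 665 nm (n = 1.332): cos²i = 0.09678 → i = 71.875°, r = 45.520°, D_min = 230.628°, rainbow angle = 50.628°.
Angular width = |52.709° − 50.628°| = 2.080°.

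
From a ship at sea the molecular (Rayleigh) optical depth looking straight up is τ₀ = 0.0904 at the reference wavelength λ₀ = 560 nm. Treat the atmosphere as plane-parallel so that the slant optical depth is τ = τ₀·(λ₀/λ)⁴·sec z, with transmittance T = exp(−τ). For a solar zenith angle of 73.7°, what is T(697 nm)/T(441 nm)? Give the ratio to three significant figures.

2.02

Airmass: sec 73.7° = 3.5629.
τ(697 nm) = 0.0904 × (560/697)⁴ × 3.5629 = 0.0904 × 0.4167 × 3.5629 = 0.1342.
τ(441 nm) = 0.0904 × (560/441)⁴ × 3.5629 = 0.0904 × 2.6001 × 3.5629 = 0.8375.
T(697)/T(441) = exp(τ_B − τ_A) = exp(0.7033) = 2.0203.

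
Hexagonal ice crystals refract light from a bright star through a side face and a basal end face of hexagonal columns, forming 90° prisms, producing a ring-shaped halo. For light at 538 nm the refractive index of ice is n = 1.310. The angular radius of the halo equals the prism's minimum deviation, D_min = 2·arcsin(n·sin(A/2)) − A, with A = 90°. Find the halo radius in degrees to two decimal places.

45.73°

n·sin(A/2) = 1.310 × sin 45° = 1.310 × 0.7071 = 0.9263.
D_min = 2·arcsin(0.9263) − 90° = 2 × 67.867° − 90° = 45.733°.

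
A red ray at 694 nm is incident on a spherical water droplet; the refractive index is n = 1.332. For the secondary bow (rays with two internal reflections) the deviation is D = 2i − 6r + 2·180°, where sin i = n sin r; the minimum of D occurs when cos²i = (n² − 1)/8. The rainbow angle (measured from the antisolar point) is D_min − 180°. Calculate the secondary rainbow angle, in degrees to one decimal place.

50.6°

cos²i = (1.77422 − 1)/8 = 0.09678; i = arccos(0.31109) = 71.875°.
sin r = sin 71.875°/1.332 = 0.71350; r = 45.520°.
D_min = 2·71.875° − 6·45.520° + 360° = 230.628°.
Rainbow angle = D_min − 180° = 50.628°.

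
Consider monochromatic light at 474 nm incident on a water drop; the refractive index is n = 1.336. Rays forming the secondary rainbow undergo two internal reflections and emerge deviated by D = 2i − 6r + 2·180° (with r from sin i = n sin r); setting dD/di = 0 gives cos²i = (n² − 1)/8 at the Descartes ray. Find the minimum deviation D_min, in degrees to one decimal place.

231.7°

cos²i = (1.78490 − 1)/8 = 0.09811; i = arccos(0.31323) = 71.746°.
sin r = sin 71.746°/1.336 = 0.71084; r = 45.303°.
D_min = 2·71.746° − 6·45.303° + 360° = 231.674°.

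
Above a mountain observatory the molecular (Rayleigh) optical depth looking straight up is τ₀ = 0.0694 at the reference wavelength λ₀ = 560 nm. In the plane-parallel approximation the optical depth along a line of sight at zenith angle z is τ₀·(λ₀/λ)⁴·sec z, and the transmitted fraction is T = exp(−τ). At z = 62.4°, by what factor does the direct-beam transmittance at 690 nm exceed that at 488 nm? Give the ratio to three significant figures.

Airmass: sec 62.4° = 2.1584.
τ(690 nm) = 0.0694 × (560/690)⁴ × 2.1584 = 0.0694 × 0.4339 × 2.1584 = 0.0650.
τ(488 nm) = 0.0694 × (560/488)⁴ × 2.1584 = 0.0694 × 1.7341 × 2.1584 = 0.2598.
T(690)/T(488) = exp(τ_B − τ_A) = exp(0.1948) = 1.2150.

1.22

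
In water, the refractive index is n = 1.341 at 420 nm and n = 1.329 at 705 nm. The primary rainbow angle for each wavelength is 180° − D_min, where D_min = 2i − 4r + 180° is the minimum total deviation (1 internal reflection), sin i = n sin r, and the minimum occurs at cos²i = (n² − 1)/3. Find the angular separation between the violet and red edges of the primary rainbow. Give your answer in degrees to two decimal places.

1.73°

At 420 nm (n = 1.341): cos²i = 0.26609 → i = 58.946°, r = 39.705°, D_min = 139.071°, rainbow angle = 40.929°.
At 705 nm (n = 1.329): cos²i = 0.25541 → i = 59.643°, r = 40.487°, D_min = 137.337°, rainbow angle = 42.663°.
Angular width = |40.929° − 42.663°| = 1.735°.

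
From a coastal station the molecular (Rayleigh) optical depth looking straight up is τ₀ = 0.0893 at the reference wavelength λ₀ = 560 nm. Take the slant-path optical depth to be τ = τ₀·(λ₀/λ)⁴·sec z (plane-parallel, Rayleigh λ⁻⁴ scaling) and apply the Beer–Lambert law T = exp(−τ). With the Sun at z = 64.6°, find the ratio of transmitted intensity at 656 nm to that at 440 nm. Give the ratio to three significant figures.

1.55

Airmass: sec 64.6° = 2.3314.
τ(656 nm) = 0.0893 × (560/656)⁴ × 2.3314 = 0.0893 × 0.5311 × 2.3314 = 0.1106.
τ(440 nm) = 0.0893 × (560/440)⁴ × 2.3314 = 0.0893 × 2.6239 × 2.3314 = 0.5463.
T(656)/T(440) = exp(τ_B − τ_A) = exp(0.4357) = 1.5460.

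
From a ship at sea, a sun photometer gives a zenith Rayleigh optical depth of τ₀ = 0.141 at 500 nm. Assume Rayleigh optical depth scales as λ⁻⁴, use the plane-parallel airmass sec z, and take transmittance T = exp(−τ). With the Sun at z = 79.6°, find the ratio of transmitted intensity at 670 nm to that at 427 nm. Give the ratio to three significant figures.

3.41

Airmass: sec 79.6° = 5.5396.
τ(670 nm) = 0.141 × (500/670)⁴ × 5.5396 = 0.141 × 0.3102 × 5.5396 = 0.2423.
τ(427 nm) = 0.141 × (500/427)⁴ × 5.5396 = 0.141 × 1.8800 × 5.5396 = 1.4685.
T(670)/T(427) = exp(τ_B − τ_A) = exp(1.2262) = 3.4083.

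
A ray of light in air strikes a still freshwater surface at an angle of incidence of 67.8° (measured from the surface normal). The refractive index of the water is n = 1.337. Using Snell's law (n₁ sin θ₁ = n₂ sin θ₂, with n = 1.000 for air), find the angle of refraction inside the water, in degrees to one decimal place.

Snell: sin θ_r = sin θ_i / n = sin 67.8° / 1.337 = 0.9259 / 1.337 = 0.6925.
θ_r = arcsin(0.6925) = 43.83°.

43.8°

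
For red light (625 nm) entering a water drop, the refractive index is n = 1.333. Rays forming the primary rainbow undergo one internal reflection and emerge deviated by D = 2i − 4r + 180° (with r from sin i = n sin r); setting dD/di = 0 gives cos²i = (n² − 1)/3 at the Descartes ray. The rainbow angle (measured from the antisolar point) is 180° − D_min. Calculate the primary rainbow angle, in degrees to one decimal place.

cos²i = (1.77689 − 1)/3 = 0.25896; i = arccos(0.50888) = 59.410°.
sin r = sin 59.410°/1.333 = 0.64579; r = 40.225°.
D_min = 2·59.410° − 4·40.225° + 180° = 137.922°.
Rainbow angle = 180° − D_min = 42.078°.

42.1°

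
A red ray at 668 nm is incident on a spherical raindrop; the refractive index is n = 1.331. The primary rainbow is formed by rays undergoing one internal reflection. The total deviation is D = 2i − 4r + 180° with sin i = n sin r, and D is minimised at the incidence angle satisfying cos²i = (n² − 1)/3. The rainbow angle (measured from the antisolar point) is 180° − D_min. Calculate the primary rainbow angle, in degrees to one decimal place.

42.4°

cos²i = (1.77156 − 1)/3 = 0.25719; i = arccos(0.50714) = 59.527°.
sin r = sin 59.527°/1.331 = 0.64753; r = 40.356°.
D_min = 2·59.527° − 4·40.356° + 180° = 137.630°.
Rainbow angle = 180° − D_min = 42.370°.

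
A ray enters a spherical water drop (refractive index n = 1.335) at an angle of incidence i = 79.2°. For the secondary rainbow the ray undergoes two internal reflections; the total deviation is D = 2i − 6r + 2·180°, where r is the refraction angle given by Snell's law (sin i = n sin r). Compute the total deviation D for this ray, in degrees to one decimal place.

sin r = sin 79.2° / 1.335 = 0.9823/1.335 = 0.7358; r = 47.37°.
D = 2·79.2° − 6·47.37° + 2·180° = 158.40° − 284.25° + 360° = 234.15°.

234.2°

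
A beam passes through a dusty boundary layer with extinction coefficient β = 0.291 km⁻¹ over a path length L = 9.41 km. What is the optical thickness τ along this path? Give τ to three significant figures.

2.74

τ = β·L = 0.291 × 9.41 = 2.7383.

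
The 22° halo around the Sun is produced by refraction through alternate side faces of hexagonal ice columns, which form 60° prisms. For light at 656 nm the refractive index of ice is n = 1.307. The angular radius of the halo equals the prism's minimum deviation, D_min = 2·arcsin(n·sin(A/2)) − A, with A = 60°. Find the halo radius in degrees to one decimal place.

21.6°

n·sin(A/2) = 1.307 × sin 30° = 1.307 × 0.5000 = 0.6535.
D_min = 2·arcsin(0.6535) − 60° = 2 × 40.806° − 60° = 21.612°.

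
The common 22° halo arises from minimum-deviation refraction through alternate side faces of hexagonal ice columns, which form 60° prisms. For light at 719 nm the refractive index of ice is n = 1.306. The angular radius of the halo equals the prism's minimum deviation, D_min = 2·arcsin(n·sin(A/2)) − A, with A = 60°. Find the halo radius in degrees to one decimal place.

21.5°

n·sin(A/2) = 1.306 × sin 30° = 1.306 × 0.5000 = 0.6530.
D_min = 2·arcsin(0.6530) − 60° = 2 × 40.768° − 60° = 21.536°.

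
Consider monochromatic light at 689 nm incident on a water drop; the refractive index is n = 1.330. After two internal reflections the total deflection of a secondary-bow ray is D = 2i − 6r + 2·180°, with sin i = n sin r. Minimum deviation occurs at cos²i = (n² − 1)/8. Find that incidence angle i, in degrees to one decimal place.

cos²i = (1.330² − 1)/8 = (1.76890 − 1)/8 = 0.09611.
cos i = 0.31002, so i = 71.940°.

71.9°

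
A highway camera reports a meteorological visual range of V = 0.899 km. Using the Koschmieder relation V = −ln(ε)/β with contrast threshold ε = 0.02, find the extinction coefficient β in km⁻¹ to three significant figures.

4.35 km⁻¹

β = −ln(0.02) / V = 3.912 / 0.899 = 4.3515 km⁻¹.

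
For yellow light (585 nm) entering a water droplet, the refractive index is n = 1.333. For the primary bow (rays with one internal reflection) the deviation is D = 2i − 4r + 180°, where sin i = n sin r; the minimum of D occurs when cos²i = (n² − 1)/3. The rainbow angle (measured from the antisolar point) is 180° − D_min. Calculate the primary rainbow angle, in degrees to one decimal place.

42.1°

cos²i = (1.77689 − 1)/3 = 0.25896; i = arccos(0.50888) = 59.410°.
sin r = sin 59.410°/1.333 = 0.64579; r = 40.225°.
D_min = 2·59.410° − 4·40.225° + 180° = 137.922°.
Rainbow angle = 180° − D_min = 42.078°.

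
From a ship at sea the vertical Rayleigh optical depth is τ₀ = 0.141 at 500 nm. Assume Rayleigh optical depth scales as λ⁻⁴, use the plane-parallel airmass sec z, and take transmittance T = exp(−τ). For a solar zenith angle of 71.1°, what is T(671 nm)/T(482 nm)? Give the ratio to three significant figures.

1.45

Airmass: sec 71.1° = 3.0872.
τ(671 nm) = 0.141 × (500/671)⁴ × 3.0872 = 0.141 × 0.3083 × 3.0872 = 0.1342.
τ(482 nm) = 0.141 × (500/482)⁴ × 3.0872 = 0.141 × 1.1580 × 3.0872 = 0.5041.
T(671)/T(482) = exp(τ_B − τ_A) = exp(0.3698) = 1.4475.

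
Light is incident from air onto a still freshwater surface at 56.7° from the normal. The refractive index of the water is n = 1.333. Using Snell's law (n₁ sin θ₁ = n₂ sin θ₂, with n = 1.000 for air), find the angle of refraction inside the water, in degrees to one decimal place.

Snell: sin θ_r = sin θ_i / n = sin 56.7° / 1.333 = 0.8358 / 1.333 = 0.6270.
θ_r = arcsin(0.6270) = 38.83°.

38.8°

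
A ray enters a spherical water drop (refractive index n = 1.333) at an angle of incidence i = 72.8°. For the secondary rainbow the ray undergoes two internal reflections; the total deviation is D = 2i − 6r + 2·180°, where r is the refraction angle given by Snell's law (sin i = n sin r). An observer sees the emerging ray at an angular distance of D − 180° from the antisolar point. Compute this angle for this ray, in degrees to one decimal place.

50.9°

sin r = sin 72.8° / 1.333 = 0.9553/1.333 = 0.7166; r = 45.78°.
D = 2·72.8° − 6·45.78° + 2·180° = 145.60° − 274.67° + 360° = 230.93°.
Angle from antisolar point = D − 180° = 50.93°.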